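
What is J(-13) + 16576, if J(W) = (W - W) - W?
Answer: 16589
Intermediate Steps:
J(W) = -W (J(W) = 0 - W = -W)
J(-13) + 16576 = -1*(-13) + 16576 = 13 + 16576 = 16589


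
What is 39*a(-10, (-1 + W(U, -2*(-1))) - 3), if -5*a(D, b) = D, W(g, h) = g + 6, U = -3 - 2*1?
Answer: 78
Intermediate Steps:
U = -5 (U = -3 - 2 = -5)
W(g, h) = 6 + g
a(D, b) = -D/5
39*a(-10, (-1 + W(U, -2*(-1))) - 3) = 39*(-⅕*(-10)) = 39*2 = 78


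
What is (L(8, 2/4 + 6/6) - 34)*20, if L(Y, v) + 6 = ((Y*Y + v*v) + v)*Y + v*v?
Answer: 10085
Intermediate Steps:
L(Y, v) = -6 + v² + Y*(v + Y² + v²) (L(Y, v) = -6 + (((Y*Y + v*v) + v)*Y + v*v) = -6 + (((Y² + v²) + v)*Y + v²) = -6 + ((v + Y² + v²)*Y + v²) = -6 + (Y*(v + Y² + v²) + v²) = -6 + (v² + Y*(v + Y² + v²)) = -6 + v² + Y*(v + Y² + v²))
(L(8, 2/4 + 6/6) - 34)*20 = ((-6 + 8³ + (2/4 + 6/6)² + 8*(2/4 + 6/6) + 8*(2/4 + 6/6)²) - 34)*20 = ((-6 + 512 + (2*(¼) + 6*(⅙))² + 8*(2*(¼) + 6*(⅙)) + 8*(2*(¼) + 6*(⅙))²) - 34)*20 = ((-6 + 512 + (½ + 1)² + 8*(½ + 1) + 8*(½ + 1)²) - 34)*20 = ((-6 + 512 + (3/2)² + 8*(3/2) + 8*(3/2)²) - 34)*20 = ((-6 + 512 + 9/4 + 12 + 8*(9/4)) - 34)*20 = ((-6 + 512 + 9/4 + 12 + 18) - 34)*20 = (2153/4 - 34)*20 = (2017/4)*20 = 10085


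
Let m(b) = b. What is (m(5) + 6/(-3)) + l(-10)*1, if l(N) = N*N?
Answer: 103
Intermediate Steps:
l(N) = N**2
(m(5) + 6/(-3)) + l(-10)*1 = (5 + 6/(-3)) + (-10)**2*1 = (5 + 6*(-1/3)) + 100*1 = (5 - 2) + 100 = 3 + 100 = 103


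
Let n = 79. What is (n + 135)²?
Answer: 45796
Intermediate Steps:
(n + 135)² = (79 + 135)² = 214² = 45796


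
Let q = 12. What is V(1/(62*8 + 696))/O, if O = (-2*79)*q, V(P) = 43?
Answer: -43/1896 ≈ -0.022679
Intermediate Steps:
O = -1896 (O = -2*79*12 = -158*12 = -1896)
V(1/(62*8 + 696))/O = 43/(-1896) = 43*(-1/1896) = -43/1896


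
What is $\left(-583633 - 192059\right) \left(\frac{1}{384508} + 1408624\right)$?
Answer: $- \frac{105033970922473539}{96127} \approx -1.0927 \cdot 10^{12}$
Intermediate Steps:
$\left(-583633 - 192059\right) \left(\frac{1}{384508} + 1408624\right) = - 775692 \left(\frac{1}{384508} + 1408624\right) = \left(-775692\right) \frac{541627196993}{384508} = - \frac{105033970922473539}{96127}$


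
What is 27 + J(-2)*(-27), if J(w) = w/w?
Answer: 0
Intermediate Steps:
J(w) = 1
27 + J(-2)*(-27) = 27 + 1*(-27) = 27 - 27 = 0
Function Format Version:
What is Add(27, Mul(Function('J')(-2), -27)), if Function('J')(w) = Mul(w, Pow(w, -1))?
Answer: 0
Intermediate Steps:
Function('J')(w) = 1
Add(27, Mul(Function('J')(-2), -27)) = Add(27, Mul(1, -27)) = Add(27, -27) = 0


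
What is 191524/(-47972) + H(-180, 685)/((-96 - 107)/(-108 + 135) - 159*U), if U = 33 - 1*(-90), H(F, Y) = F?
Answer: -12617234611/3167603153 ≈ -3.9832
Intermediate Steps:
U = 123 (U = 33 + 90 = 123)
191524/(-47972) + H(-180, 685)/((-96 - 107)/(-108 + 135) - 159*U) = 191524/(-47972) - 180/((-96 - 107)/(-108 + 135) - 159*123) = 191524*(-1/47972) - 180/(-203/27 - 19557) = -47881/11993 - 180/(-203*1/27 - 19557) = -47881/11993 - 180/(-203/27 - 19557) = -47881/11993 - 180/(-528242/27) = -47881/11993 - 180*(-27/528242) = -47881/11993 + 2430/264121 = -12617234611/3167603153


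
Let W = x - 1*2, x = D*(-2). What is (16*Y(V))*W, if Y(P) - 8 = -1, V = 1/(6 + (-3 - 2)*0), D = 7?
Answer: -1792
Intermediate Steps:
x = -14 (x = 7*(-2) = -14)
V = ⅙ (V = 1/(6 - 5*0) = 1/(6 + 0) = 1/6 = ⅙ ≈ 0.16667)
W = -16 (W = -14 - 1*2 = -14 - 2 = -16)
Y(P) = 7 (Y(P) = 8 - 1 = 7)
(16*Y(V))*W = (16*7)*(-16) = 112*(-16) = -1792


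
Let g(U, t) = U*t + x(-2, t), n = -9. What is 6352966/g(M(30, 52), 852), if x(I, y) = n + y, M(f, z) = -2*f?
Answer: -6352966/50277 ≈ -126.36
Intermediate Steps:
x(I, y) = -9 + y
g(U, t) = -9 + t + U*t (g(U, t) = U*t + (-9 + t) = -9 + t + U*t)
6352966/g(M(30, 52), 852) = 6352966/(-9 + 852 - 2*30*852) = 6352966/(-9 + 852 - 60*852) = 6352966/(-9 + 852 - 51120) = 6352966/(-50277) = 6352966*(-1/50277) = -6352966/50277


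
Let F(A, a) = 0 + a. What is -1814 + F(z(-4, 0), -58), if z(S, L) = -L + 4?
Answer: -1872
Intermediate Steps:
z(S, L) = 4 - L
F(A, a) = a
-1814 + F(z(-4, 0), -58) = -1814 - 58 = -1872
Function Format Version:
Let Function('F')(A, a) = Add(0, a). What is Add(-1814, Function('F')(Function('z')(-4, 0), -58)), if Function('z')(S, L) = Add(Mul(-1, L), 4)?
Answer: -1872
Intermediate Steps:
Function('z')(S, L) = Add(4, Mul(-1, L))
Function('F')(A, a) = a
Add(-1814, Function('F')(Function('z')(-4, 0), -58)) = Add(-1814, -58) = -1872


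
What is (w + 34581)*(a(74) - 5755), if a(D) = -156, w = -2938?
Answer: -187041773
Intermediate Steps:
(w + 34581)*(a(74) - 5755) = (-2938 + 34581)*(-156 - 5755) = 31643*(-5911) = -187041773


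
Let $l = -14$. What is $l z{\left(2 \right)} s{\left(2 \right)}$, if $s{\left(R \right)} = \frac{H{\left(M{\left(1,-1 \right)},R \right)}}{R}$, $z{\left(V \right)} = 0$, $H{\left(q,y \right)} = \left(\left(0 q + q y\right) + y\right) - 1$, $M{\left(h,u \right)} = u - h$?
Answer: $0$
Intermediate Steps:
$H{\left(q,y \right)} = -1 + y + q y$ ($H{\left(q,y \right)} = \left(\left(0 + q y\right) + y\right) - 1 = \left(q y + y\right) - 1 = \left(y + q y\right) - 1 = -1 + y + q y$)
$s{\left(R \right)} = \frac{-1 - R}{R}$ ($s{\left(R \right)} = \frac{-1 + R + \left(-1 - 1\right) R}{R} = \frac{-1 + R - 2 R}{R} = \frac{-1 - R}{R}$)
$l z{\left(2 \right)} s{\left(2 \right)} = \left(-14\right) 0 \frac{-1 - 2}{2} = 0 \frac{-1 - 2}{2} = 0 \cdot \frac{1}{2} \left(-3\right) = 0 \left(- \frac{3}{2}\right) = 0$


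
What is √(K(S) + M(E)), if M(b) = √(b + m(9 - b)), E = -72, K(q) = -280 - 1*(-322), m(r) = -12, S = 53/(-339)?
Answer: √(42 + 2*I*√21) ≈ 6.5188 + 0.70298*I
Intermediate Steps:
S = -53/339 (S = 53*(-1/339) = -53/339 ≈ -0.15634)
K(q) = 42 (K(q) = -280 + 322 = 42)
M(b) = √(-12 + b) (M(b) = √(b - 12) = √(-12 + b))
√(K(S) + M(E)) = √(42 + √(-12 - 72)) = √(42 + √(-84)) = √(42 + 2*I*√21)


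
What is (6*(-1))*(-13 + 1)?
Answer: 72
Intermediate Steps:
(6*(-1))*(-13 + 1) = -6*(-12) = 72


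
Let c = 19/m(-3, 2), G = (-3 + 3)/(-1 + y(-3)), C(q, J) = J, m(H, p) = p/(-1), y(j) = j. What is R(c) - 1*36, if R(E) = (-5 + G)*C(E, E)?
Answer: 23/2 ≈ 11.500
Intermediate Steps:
m(H, p) = -p (m(H, p) = p*(-1) = -p)
G = 0 (G = (-3 + 3)/(-1 - 3) = 0/(-4) = 0*(-1/4) = 0)
c = -19/2 (c = 19/((-1*2)) = 19/(-2) = 19*(-1/2) = -19/2 ≈ -9.5000)
R(E) = -5*E (R(E) = (-5 + 0)*E = -5*E)
R(c) - 1*36 = -5*(-19/2) - 1*36 = 95/2 - 36 = 23/2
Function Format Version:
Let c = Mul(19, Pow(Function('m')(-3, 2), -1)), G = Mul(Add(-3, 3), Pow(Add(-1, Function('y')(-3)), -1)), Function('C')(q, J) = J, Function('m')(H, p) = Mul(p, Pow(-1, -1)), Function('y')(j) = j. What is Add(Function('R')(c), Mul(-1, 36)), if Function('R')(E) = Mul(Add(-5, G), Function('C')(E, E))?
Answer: Rational(23, 2) ≈ 11.500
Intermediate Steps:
Function('m')(H, p) = Mul(-1, p) (Function('m')(H, p) = Mul(p, -1) = Mul(-1, p))
G = 0 (G = Mul(Add(-3, 3), Pow(Add(-1, -3), -1)) = Mul(0, Pow(-4, -1)) = Mul(0, Rational(-1, 4)) = 0)
c = Rational(-19, 2) (c = Mul(19, Pow(Mul(-1, 2), -1)) = Mul(19, Pow(-2, -1)) = Mul(19, Rational(-1, 2)) = Rational(-19, 2) ≈ -9.5000)
Function('R')(E) = Mul(-5, E) (Function('R')(E) = Mul(Add(-5, 0), E) = Mul(-5, E))
Add(Function('R')(c), Mul(-1, 36)) = Add(Mul(-5, Rational(-19, 2)), Mul(-1, 36)) = Add(Rational(95, 2), -36) = Rational(23, 2)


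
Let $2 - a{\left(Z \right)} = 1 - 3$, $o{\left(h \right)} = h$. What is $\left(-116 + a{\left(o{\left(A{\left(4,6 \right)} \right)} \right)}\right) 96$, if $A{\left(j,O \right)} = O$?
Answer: $-10752$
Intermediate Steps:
$a{\left(Z \right)} = 4$ ($a{\left(Z \right)} = 2 - \left(1 - 3\right) = 2 - -2 = 2 + 2 = 4$)
$\left(-116 + a{\left(o{\left(A{\left(4,6 \right)} \right)} \right)}\right) 96 = \left(-116 + 4\right) 96 = \left(-112\right) 96 = -10752$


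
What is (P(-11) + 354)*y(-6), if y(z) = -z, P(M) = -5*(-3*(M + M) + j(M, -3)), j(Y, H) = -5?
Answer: 294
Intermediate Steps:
P(M) = 25 + 30*M (P(M) = -5*(-3*(M + M) - 5) = -5*(-6*M - 5) = -5*(-5 - 6*M) = 25 + 30*M)
(P(-11) + 354)*y(-6) = ((25 + 30*(-11)) + 354)*(-1*(-6)) = ((25 - 330) + 354)*6 = (-305 + 354)*6 = 49*6 = 294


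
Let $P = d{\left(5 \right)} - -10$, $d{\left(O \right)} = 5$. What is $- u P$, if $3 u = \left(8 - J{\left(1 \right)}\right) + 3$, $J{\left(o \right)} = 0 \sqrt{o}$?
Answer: $-55$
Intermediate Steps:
$J{\left(o \right)} = 0$
$u = \frac{11}{3}$ ($u = \frac{\left(8 - 0\right) + 3}{3} = \frac{\left(8 + 0\right) + 3}{3} = \frac{8 + 3}{3} = \frac{1}{3} \cdot 11 = \frac{11}{3} \approx 3.6667$)
$P = 15$ ($P = 5 - -10 = 5 + 10 = 15$)
$- u P = \left(-1\right) \frac{11}{3} \cdot 15 = \left(- \frac{11}{3}\right) 15 = -55$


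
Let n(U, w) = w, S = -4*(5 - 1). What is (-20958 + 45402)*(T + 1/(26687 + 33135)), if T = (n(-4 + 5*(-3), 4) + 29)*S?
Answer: -55149182190/4273 ≈ -1.2906e+7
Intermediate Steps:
S = -16 (S = -4*4 = -16)
T = -528 (T = (4 + 29)*(-16) = 33*(-16) = -528)
(-20958 + 45402)*(T + 1/(26687 + 33135)) = (-20958 + 45402)*(-528 + 1/(26687 + 33135)) = 24444*(-528 + 1/59822) = 24444*(-31586015/59822) = -55149182190/4273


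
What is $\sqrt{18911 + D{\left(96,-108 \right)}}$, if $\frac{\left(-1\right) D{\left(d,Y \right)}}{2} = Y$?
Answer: $\sqrt{19127} \approx 138.3$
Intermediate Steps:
$D{\left(d,Y \right)} = - 2 Y$
$\sqrt{18911 + D{\left(96,-108 \right)}} = \sqrt{18911 - -216} = \sqrt{18911 + 216} = \sqrt{19127}$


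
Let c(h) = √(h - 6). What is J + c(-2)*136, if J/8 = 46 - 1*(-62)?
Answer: 864 + 272*I*√2 ≈ 864.0 + 384.67*I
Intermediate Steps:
c(h) = √(-6 + h)
J = 864 (J = 8*(46 - 1*(-62)) = 8*(46 + 62) = 8*108 = 864)
J + c(-2)*136 = 864 + √(-6 - 2)*136 = 864 + √(-8)*136 = 864 + (2*I*√2)*136 = 864 + 272*I*√2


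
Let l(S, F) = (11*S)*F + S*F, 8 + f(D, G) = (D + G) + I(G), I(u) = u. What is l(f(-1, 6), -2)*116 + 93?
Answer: -8259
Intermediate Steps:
f(D, G) = -8 + D + 2*G (f(D, G) = -8 + ((D + G) + G) = -8 + (D + 2*G) = -8 + D + 2*G)
l(S, F) = 12*F*S (l(S, F) = 11*F*S + F*S = 12*F*S)
l(f(-1, 6), -2)*116 + 93 = (12*(-2)*(-8 - 1 + 2*6))*116 + 93 = (12*(-2)*(-8 - 1 + 12))*116 + 93 = (12*(-2)*3)*116 + 93 = -72*116 + 93 = -8352 + 93 = -8259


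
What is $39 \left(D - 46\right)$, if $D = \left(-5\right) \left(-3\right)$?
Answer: $-1209$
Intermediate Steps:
$D = 15$
$39 \left(D - 46\right) = 39 \left(15 - 46\right) = 39 \left(-31\right) = -1209$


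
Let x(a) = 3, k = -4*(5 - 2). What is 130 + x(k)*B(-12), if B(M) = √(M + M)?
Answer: 130 + 6*I*√6 ≈ 130.0 + 14.697*I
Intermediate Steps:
B(M) = √2*√M (B(M) = √(2*M) = √2*√M)
k = -12 (k = -4*3 = -12)
130 + x(k)*B(-12) = 130 + 3*(√2*√(-12)) = 130 + 3*(√2*(2*I*√3)) = 130 + 3*(2*I*√6) = 130 + 6*I*√6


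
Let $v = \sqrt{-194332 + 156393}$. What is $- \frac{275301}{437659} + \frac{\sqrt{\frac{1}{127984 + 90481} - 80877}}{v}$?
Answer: $- \frac{275301}{437659} + \frac{2 \sqrt{36611258665877709385}}{8288343635} \approx 0.83103$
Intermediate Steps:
$v = i \sqrt{37939}$ ($v = \sqrt{-37939} = i \sqrt{37939} \approx 194.78 i$)
$- \frac{275301}{437659} + \frac{\sqrt{\frac{1}{127984 + 90481} - 80877}}{v} = - \frac{275301}{437659} + \frac{\sqrt{\frac{1}{127984 + 90481} - 80877}}{i \sqrt{37939}} = \left(-275301\right) \frac{1}{437659} + \sqrt{\frac{1}{218465} - 80877} \left(- \frac{i \sqrt{37939}}{37939}\right) = - \frac{275301}{437659} + \sqrt{\frac{1}{218465} - 80877} \left(- \frac{i \sqrt{37939}}{37939}\right) = - \frac{275301}{437659} + \sqrt{- \frac{17668793804}{218465}} \left(- \frac{i \sqrt{37939}}{37939}\right) = - \frac{275301}{437659} + \frac{2 i \sqrt{965003259597715}}{218465} \left(- \frac{i \sqrt{37939}}{37939}\right) = - \frac{275301}{437659} + \frac{2 \sqrt{36611258665877709385}}{8288343635}$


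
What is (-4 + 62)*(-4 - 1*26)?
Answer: -1740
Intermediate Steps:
(-4 + 62)*(-4 - 1*26) = 58*(-4 - 26) = 58*(-30) = -1740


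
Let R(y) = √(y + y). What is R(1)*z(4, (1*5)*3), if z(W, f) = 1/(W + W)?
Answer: √2/8 ≈ 0.17678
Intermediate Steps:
R(y) = √2*√y (R(y) = √(2*y) = √2*√y)
z(W, f) = 1/(2*W)
R(1)*z(4, (1*5)*3) = (√2*√1)*((½)/4) = (√2*1)*((½)*(¼)) = √2*(⅛) = √2/8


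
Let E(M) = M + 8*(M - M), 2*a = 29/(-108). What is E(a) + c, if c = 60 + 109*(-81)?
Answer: -1894133/216 ≈ -8769.1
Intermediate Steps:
a = -29/216 (a = (29/(-108))/2 = (29*(-1/108))/2 = (1/2)*(-29/108) = -29/216 ≈ -0.13426)
E(M) = M (E(M) = M + 8*0 = M + 0 = M)
c = -8769 (c = 60 - 8829 = -8769)
E(a) + c = -29/216 - 8769 = -1894133/216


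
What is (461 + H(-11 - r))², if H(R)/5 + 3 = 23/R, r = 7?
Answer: 62615569/324 ≈ 1.9326e+5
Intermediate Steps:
H(R) = -15 + 115/R (H(R) = -15 + 5*(23/R) = -15 + 115/R)
(461 + H(-11 - r))² = (461 + (-15 + 115/(-11 - 1*7)))² = (461 + (-15 + 115/(-11 - 7)))² = (461 + (-15 + 115/(-18)))² = (461 + (-15 + 115*(-1/18)))² = (461 + (-15 - 115/18))² = (461 - 385/18)² = (7913/18)² = 62615569/324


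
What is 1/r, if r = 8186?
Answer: 1/8186 ≈ 0.00012216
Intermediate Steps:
1/r = 1/8186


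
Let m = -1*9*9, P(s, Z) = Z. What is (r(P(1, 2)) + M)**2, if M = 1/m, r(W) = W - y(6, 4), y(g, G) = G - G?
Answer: 25921/6561 ≈ 3.9508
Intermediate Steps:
y(g, G) = 0
r(W) = W (r(W) = W - 1*0 = W + 0 = W)
m = -81 (m = -9*9 = -81)
M = -1/81 (M = 1/(-81) = -1/81 ≈ -0.012346)
(r(P(1, 2)) + M)**2 = (2 - 1/81)**2 = (161/81)**2 = 25921/6561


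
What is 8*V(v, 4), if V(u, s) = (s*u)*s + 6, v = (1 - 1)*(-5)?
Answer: 48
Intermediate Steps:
v = 0 (v = 0*(-5) = 0)
V(u, s) = 6 + u*s² (V(u, s) = u*s² + 6 = 6 + u*s²)
8*V(v, 4) = 8*(6 + 0*4²) = 8*(6 + 0*16) = 8*(6 + 0) = 8*6 = 48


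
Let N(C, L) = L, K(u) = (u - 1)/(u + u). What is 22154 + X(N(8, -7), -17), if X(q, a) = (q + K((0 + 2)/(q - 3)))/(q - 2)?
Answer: 199390/9 ≈ 22154.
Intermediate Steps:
K(u) = (-1 + u)/(2*u) (K(u) = (-1 + u)/((2*u)) = (-1 + u)*(1/(2*u)) = (-1 + u)/(2*u))
X(q, a) = (q + (-1 + 2/(-3 + q))*(-3/2 + q/2)/2)/(-2 + q) (X(q, a) = (q + (-1 + (0 + 2)/(q - 3))/(2*(((0 + 2)/(q - 3)))))/(q - 2) = (q + (-1 + 2/(-3 + q))/(2*((2/(-3 + q)))))/(-2 + q) = (q + (-3/2 + q/2)*(-1 + 2/(-3 + q))/2)/(-2 + q) = (q + (-1 + 2/(-3 + q))*(-3/2 + q/2)/2)/(-2 + q))
22154 + X(N(8, -7), -17) = 22154 + (5 + 3*(-7))/(4*(-2 - 7)) = 22154 + (1/4)*(5 - 21)/(-9) = 22154 + (1/4)*(-1/9)*(-16) = 22154 + 4/9 = 199390/9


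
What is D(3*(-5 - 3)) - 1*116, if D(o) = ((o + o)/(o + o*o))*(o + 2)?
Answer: -2624/23 ≈ -114.09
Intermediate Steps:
D(o) = 2*o*(2 + o)/(o + o²) (D(o) = ((2*o)/(o + o²))*(2 + o) = (2*o/(o + o²))*(2 + o) = 2*o*(2 + o)/(o + o²))
D(3*(-5 - 3)) - 1*116 = 2*(2 + 3*(-5 - 3))/(1 + 3*(-5 - 3)) - 1*116 = 2*(2 + 3*(-8))/(1 + 3*(-8)) - 116 = 2*(2 - 24)/(1 - 24) - 116 = 2*(-22)/(-23) - 116 = 2*(-1/23)*(-22) - 116 = 44/23 - 116 = -2624/23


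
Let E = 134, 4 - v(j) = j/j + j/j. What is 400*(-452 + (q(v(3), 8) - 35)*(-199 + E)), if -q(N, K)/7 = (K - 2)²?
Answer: 7281200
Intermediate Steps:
v(j) = 2 (v(j) = 4 - (j/j + j/j) = 4 - (1 + 1) = 4 - 1*2 = 4 - 2 = 2)
q(N, K) = -7*(-2 + K)² (q(N, K) = -7*(K - 2)² = -7*(-2 + K)²)
400*(-452 + (q(v(3), 8) - 35)*(-199 + E)) = 400*(-452 + (-7*(-2 + 8)² - 35)*(-199 + 134)) = 400*(-452 + (-7*6² - 35)*(-65)) = 400*(-452 + (-7*36 - 35)*(-65)) = 400*(-452 + (-252 - 35)*(-65)) = 400*(-452 - 287*(-65)) = 400*(-452 + 18655) = 400*18203 = 7281200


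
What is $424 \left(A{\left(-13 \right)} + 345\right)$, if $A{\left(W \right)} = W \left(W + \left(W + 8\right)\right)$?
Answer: $245496$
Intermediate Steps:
$A{\left(W \right)} = W \left(8 + 2 W\right)$ ($A{\left(W \right)} = W \left(W + \left(8 + W\right)\right) = W \left(8 + 2 W\right)$)
$424 \left(A{\left(-13 \right)} + 345\right) = 424 \left(2 \left(-13\right) \left(4 - 13\right) + 345\right) = 424 \left(2 \left(-13\right) \left(-9\right) + 345\right) = 424 \left(234 + 345\right) = 424 \cdot 579 = 245496$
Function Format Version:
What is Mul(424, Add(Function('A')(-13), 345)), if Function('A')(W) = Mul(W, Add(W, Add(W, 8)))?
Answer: 245496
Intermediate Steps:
Function('A')(W) = Mul(W, Add(8, Mul(2, W))) (Function('A')(W) = Mul(W, Add(W, Add(8, W))) = Mul(W, Add(8, Mul(2, W))))
Mul(424, Add(Function('A')(-13), 345)) = Mul(424, Add(Mul(2, -13, Add(4, -13)), 345)) = Mul(424, Add(Mul(2, -13, -9), 345)) = Mul(424, Add(234, 345)) = Mul(424, 579) = 245496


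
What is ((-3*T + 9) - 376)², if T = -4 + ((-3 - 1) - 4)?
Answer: 109561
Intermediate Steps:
T = -12 (T = -4 + (-4 - 4) = -4 - 8 = -12)
((-3*T + 9) - 376)² = ((-3*(-12) + 9) - 376)² = ((36 + 9) - 376)² = (45 - 376)² = (-331)² = 109561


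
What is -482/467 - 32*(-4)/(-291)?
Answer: -200038/135897 ≈ -1.4720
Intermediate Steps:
-482/467 - 32*(-4)/(-291) = -482*1/467 + 128*(-1/291) = -482/467 - 128/291 = -200038/135897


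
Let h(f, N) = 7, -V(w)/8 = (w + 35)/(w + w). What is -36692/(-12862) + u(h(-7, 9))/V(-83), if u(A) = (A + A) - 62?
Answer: 607157/25724 ≈ 23.603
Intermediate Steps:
V(w) = -4*(35 + w)/w (V(w) = -8*(w + 35)/(w + w) = -8*(35 + w)/(2*w) = -8*(35 + w)*1/(2*w) = -4*(35 + w)/w)
u(A) = -62 + 2*A (u(A) = 2*A - 62 = -62 + 2*A)
-36692/(-12862) + u(h(-7, 9))/V(-83) = -36692/(-12862) + (-62 + 2*7)/(-4 - 140/(-83)) = -36692*(-1/12862) + (-62 + 14)/(-4 - 140*(-1/83)) = 18346/6431 - 48/(-4 + 140/83) = 18346/6431 - 48/(-192/83) = 18346/6431 - 48*(-83/192) = 18346/6431 + 83/4 = 607157/25724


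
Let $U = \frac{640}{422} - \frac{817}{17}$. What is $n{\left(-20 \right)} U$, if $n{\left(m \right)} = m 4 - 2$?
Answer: $\frac{13689654}{3587} \approx 3816.5$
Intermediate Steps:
$U = - \frac{166947}{3587}$ ($U = 640 \cdot \frac{1}{422} - \frac{817}{17} = \frac{320}{211} - \frac{817}{17} = - \frac{166947}{3587} \approx -46.542$)
$n{\left(m \right)} = -2 + 4 m$ ($n{\left(m \right)} = 4 m - 2 = -2 + 4 m$)
$n{\left(-20 \right)} U = \left(-2 + 4 \left(-20\right)\right) \left(- \frac{166947}{3587}\right) = \left(-2 - 80\right) \left(- \frac{166947}{3587}\right) = \left(-82\right) \left(- \frac{166947}{3587}\right) = \frac{13689654}{3587}$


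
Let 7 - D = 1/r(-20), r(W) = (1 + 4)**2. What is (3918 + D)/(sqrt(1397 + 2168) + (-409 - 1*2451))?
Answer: -18708976/13626725 - 32708*sqrt(3565)/68133625 ≈ -1.4016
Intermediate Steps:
r(W) = 25 (r(W) = 5**2 = 25)
D = 174/25 (D = 7 - 1/25 = 174/25 ≈ 6.9600)
(3918 + D)/(sqrt(1397 + 2168) + (-409 - 1*2451)) = (3918 + 174/25)/(sqrt(1397 + 2168) + (-409 - 1*2451)) = 98124/(25*(sqrt(3565) + (-409 - 2451))) = 98124/(25*(sqrt(3565) - 2860)) = 98124/(25*(-2860 + sqrt(3565)))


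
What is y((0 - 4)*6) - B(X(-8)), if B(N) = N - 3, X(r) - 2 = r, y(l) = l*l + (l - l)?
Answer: 585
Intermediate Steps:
y(l) = l**2 (y(l) = l**2 + 0 = l**2)
X(r) = 2 + r
B(N) = -3 + N
y((0 - 4)*6) - B(X(-8)) = ((0 - 4)*6)**2 - (-3 + (2 - 8)) = (-4*6)**2 - (-3 - 6) = (-24)**2 - 1*(-9) = 576 + 9 = 585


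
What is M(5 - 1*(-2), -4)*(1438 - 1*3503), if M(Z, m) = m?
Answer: 8260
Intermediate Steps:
M(5 - 1*(-2), -4)*(1438 - 1*3503) = -4*(1438 - 1*3503) = -4*(1438 - 3503) = -4*(-2065) = 8260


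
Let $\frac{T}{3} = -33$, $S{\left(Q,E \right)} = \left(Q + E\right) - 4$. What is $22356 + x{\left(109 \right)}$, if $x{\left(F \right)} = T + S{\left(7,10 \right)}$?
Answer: $22270$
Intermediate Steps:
$S{\left(Q,E \right)} = -4 + E + Q$ ($S{\left(Q,E \right)} = \left(E + Q\right) - 4 = -4 + E + Q$)
$T = -99$ ($T = 3 \left(-33\right) = -99$)
$x{\left(F \right)} = -86$ ($x{\left(F \right)} = -99 + \left(-4 + 10 + 7\right) = -99 + 13 = -86$)
$22356 + x{\left(109 \right)} = 22356 - 86 = 22270$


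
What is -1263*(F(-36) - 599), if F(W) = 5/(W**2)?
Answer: 326821879/432 ≈ 7.5653e+5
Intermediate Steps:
F(W) = 5/W**2
-1263*(F(-36) - 599) = -1263*(5/(-36)**2 - 599) = -1263*(5*(1/1296) - 599) = -1263*(5/1296 - 599) = -1263*(-776299/1296) = 326821879/432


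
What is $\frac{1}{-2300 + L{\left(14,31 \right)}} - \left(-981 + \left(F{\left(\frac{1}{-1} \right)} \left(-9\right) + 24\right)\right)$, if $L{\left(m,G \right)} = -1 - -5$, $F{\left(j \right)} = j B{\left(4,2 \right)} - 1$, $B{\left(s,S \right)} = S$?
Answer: $\frac{2135279}{2296} \approx 930.0$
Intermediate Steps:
$F{\left(j \right)} = -1 + 2 j$ ($F{\left(j \right)} = j 2 - 1 = 2 j - 1 = -1 + 2 j$)
$L{\left(m,G \right)} = 4$ ($L{\left(m,G \right)} = -1 + 5 = 4$)
$\frac{1}{-2300 + L{\left(14,31 \right)}} - \left(-981 + \left(F{\left(\frac{1}{-1} \right)} \left(-9\right) + 24\right)\right) = \frac{1}{-2300 + 4} - \left(-981 + \left(\left(-1 + \frac{2}{-1}\right) \left(-9\right) + 24\right)\right) = \frac{1}{-2296} - \left(-981 + \left(\left(-1 + 2 \left(-1\right)\right) \left(-9\right) + 24\right)\right) = - \frac{1}{2296} - \left(-981 + \left(\left(-1 - 2\right) \left(-9\right) + 24\right)\right) = - \frac{1}{2296} - \left(-981 + \left(\left(-3\right) \left(-9\right) + 24\right)\right) = - \frac{1}{2296} - \left(-981 + \left(27 + 24\right)\right) = - \frac{1}{2296} - \left(-981 + 51\right) = - \frac{1}{2296} - -930 = - \frac{1}{2296} + 930 = \frac{2135279}{2296}$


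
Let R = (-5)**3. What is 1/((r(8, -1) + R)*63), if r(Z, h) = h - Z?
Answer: -1/8442 ≈ -0.00011846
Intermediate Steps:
R = -125
1/((r(8, -1) + R)*63) = 1/(((-1 - 1*8) - 125)*63) = 1/(((-1 - 8) - 125)*63) = 1/((-9 - 125)*63) = 1/(-134*63) = 1/(-8442) = -1/8442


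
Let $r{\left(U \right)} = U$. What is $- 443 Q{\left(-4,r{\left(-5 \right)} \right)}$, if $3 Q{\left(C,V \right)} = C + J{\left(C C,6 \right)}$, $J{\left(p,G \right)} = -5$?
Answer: $1329$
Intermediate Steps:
$Q{\left(C,V \right)} = - \frac{5}{3} + \frac{C}{3}$ ($Q{\left(C,V \right)} = \frac{C - 5}{3} = \frac{-5 + C}{3} = - \frac{5}{3} + \frac{C}{3}$)
$- 443 Q{\left(-4,r{\left(-5 \right)} \right)} = - 443 \left(- \frac{5}{3} + \frac{1}{3} \left(-4\right)\right) = - 443 \left(- \frac{5}{3} - \frac{4}{3}\right) = \left(-443\right) \left(-3\right) = 1329$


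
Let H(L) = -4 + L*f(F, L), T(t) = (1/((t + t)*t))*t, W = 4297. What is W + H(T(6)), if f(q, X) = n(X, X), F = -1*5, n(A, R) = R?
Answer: 618193/144 ≈ 4293.0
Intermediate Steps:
F = -5
f(q, X) = X
T(t) = 1/(2*t) (T(t) = (1/(((2*t))*t))*t = ((1/(2*t))/t)*t = (1/(2*t**2))*t = 1/(2*t))
H(L) = -4 + L**2 (H(L) = -4 + L*L = -4 + L**2)
W + H(T(6)) = 4297 + (-4 + ((1/2)/6)**2) = 4297 + (-4 + ((1/2)*(1/6))**2) = 4297 + (-4 + (1/12)**2) = 4297 + (-4 + 1/144) = 4297 - 575/144 = 618193/144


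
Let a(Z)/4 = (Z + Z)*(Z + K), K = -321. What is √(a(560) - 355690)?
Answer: √715030 ≈ 845.59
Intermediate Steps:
a(Z) = 8*Z*(-321 + Z) (a(Z) = 4*((Z + Z)*(Z - 321)) = 4*((2*Z)*(-321 + Z)) = 4*(2*Z*(-321 + Z)) = 8*Z*(-321 + Z))
√(a(560) - 355690) = √(8*560*(-321 + 560) - 355690) = √(8*560*239 - 355690) = √(1070720 - 355690) = √715030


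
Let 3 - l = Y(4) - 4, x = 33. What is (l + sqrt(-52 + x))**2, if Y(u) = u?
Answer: (3 + I*sqrt(19))**2 ≈ -10.0 + 26.153*I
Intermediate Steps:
l = 3 (l = 3 - (4 - 4) = 3 - 1*0 = 3 + 0 = 3)
(l + sqrt(-52 + x))**2 = (3 + sqrt(-52 + 33))**2 = (3 + sqrt(-19))**2 = (3 + I*sqrt(19))**2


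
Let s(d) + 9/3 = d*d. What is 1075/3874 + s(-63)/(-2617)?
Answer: -12551009/10138258 ≈ -1.2380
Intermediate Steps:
s(d) = -3 + d² (s(d) = -3 + d*d = -3 + d²)
1075/3874 + s(-63)/(-2617) = 1075/3874 + (-3 + (-63)²)/(-2617) = 1075*(1/3874) + (-3 + 3969)*(-1/2617) = 1075/3874 + 3966*(-1/2617) = 1075/3874 - 3966/2617 = -12551009/10138258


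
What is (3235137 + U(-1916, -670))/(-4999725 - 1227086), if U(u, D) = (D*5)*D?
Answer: -5479637/6226811 ≈ -0.88001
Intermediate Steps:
U(u, D) = 5*D² (U(u, D) = (5*D)*D = 5*D²)
(3235137 + U(-1916, -670))/(-4999725 - 1227086) = (3235137 + 5*(-670)²)/(-4999725 - 1227086) = (3235137 + 5*448900)/(-6226811) = (3235137 + 2244500)*(-1/6226811) = 5479637*(-1/6226811) = -5479637/6226811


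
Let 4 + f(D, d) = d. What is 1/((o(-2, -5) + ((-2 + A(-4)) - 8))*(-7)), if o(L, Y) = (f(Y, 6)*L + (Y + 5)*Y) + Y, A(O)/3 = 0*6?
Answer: 1/133 ≈ 0.0075188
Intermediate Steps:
f(D, d) = -4 + d
A(O) = 0 (A(O) = 3*(0*6) = 3*0 = 0)
o(L, Y) = Y + 2*L + Y*(5 + Y) (o(L, Y) = ((-4 + 6)*L + (Y + 5)*Y) + Y = (2*L + (5 + Y)*Y) + Y = (2*L + Y*(5 + Y)) + Y = Y + 2*L + Y*(5 + Y))
1/((o(-2, -5) + ((-2 + A(-4)) - 8))*(-7)) = 1/((((-5)² + 2*(-2) + 6*(-5)) + ((-2 + 0) - 8))*(-7)) = 1/(((25 - 4 - 30) + (-2 - 8))*(-7)) = 1/((-9 - 10)*(-7)) = 1/(-19*(-7)) = 1/133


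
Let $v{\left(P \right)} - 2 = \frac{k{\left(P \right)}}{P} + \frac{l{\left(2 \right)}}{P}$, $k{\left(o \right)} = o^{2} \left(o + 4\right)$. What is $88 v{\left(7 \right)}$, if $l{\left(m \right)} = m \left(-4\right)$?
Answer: $\frac{47960}{7} \approx 6851.4$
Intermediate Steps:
$l{\left(m \right)} = - 4 m$
$k{\left(o \right)} = o^{2} \left(4 + o\right)$
$v{\left(P \right)} = 2 - \frac{8}{P} + P \left(4 + P\right)$ ($v{\left(P \right)} = 2 + \left(\frac{P^{2} \left(4 + P\right)}{P} + \frac{\left(-4\right) 2}{P}\right) = 2 + \left(P \left(4 + P\right) - \frac{8}{P}\right) = 2 + \left(- \frac{8}{P} + P \left(4 + P\right)\right) = 2 - \frac{8}{P} + P \left(4 + P\right)$)
$88 v{\left(7 \right)} = 88 \left(2 + 7^{2} - \frac{8}{7} + 4 \cdot 7\right) = 88 \left(2 + 49 - \frac{8}{7} + 28\right) = 88 \cdot \frac{545}{7} = \frac{47960}{7}$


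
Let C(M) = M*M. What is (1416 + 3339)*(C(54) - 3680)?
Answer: -3632820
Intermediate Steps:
C(M) = M²
(1416 + 3339)*(C(54) - 3680) = (1416 + 3339)*(54² - 3680) = 4755*(2916 - 3680) = 4755*(-764) = -3632820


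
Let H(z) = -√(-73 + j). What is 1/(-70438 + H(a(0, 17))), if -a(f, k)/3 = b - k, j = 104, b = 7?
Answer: -70438/4961511813 + √31/4961511813 ≈ -1.4196e-5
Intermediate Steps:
a(f, k) = -21 + 3*k (a(f, k) = -3*(7 - k) = -21 + 3*k)
H(z) = -√31 (H(z) = -√(-73 + 104) = -√31)
1/(-70438 + H(a(0, 17))) = 1/(-70438 - √31)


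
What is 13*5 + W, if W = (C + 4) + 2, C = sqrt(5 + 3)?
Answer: 71 + 2*sqrt(2) ≈ 73.828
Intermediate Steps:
C = 2*sqrt(2) (C = sqrt(8) = 2*sqrt(2) ≈ 2.8284)
W = 6 + 2*sqrt(2) (W = (2*sqrt(2) + 4) + 2 = (4 + 2*sqrt(2)) + 2 = 6 + 2*sqrt(2) ≈ 8.8284)
13*5 + W = 13*5 + (6 + 2*sqrt(2)) = 65 + (6 + 2*sqrt(2)) = 71 + 2*sqrt(2)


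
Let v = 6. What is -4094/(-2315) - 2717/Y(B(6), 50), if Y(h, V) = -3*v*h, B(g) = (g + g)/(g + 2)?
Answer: 6400393/62505 ≈ 102.40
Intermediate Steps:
B(g) = 2*g/(2 + g) (B(g) = (2*g)/(2 + g) = 2*g/(2 + g))
Y(h, V) = -18*h
-4094/(-2315) - 2717/Y(B(6), 50) = -4094/(-2315) - 2717/((-36*6/(2 + 6))) = -4094*(-1/2315) - 2717/((-36*6/8)) = 4094/2315 - 2717/((-36*6/8)) = 4094/2315 - 2717/((-18*3/2)) = 4094/2315 - 2717/(-27) = 4094/2315 - 2717*(-1/27) = 4094/2315 + 2717/27 = 6400393/62505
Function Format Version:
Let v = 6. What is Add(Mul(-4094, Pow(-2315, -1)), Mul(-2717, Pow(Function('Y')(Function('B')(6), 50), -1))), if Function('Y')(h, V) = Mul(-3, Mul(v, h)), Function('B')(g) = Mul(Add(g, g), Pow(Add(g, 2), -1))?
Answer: Rational(6400393, 62505) ≈ 102.40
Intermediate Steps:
Function('B')(g) = Mul(2, g, Pow(Add(2, g), -1)) (Function('B')(g) = Mul(Mul(2, g), Pow(Add(2, g), -1)) = Mul(2, g, Pow(Add(2, g), -1)))
Function('Y')(h, V) = Mul(-18, h) (Function('Y')(h, V) = Mul(-3, Mul(6, h)) = Mul(-18, h))
Add(Mul(-4094, Pow(-2315, -1)), Mul(-2717, Pow(Function('Y')(Function('B')(6), 50), -1))) = Add(Mul(-4094, Pow(-2315, -1)), Mul(-2717, Pow(Mul(-18, Mul(2, 6, Pow(Add(2, 6), -1))), -1))) = Add(Mul(-4094, Rational(-1, 2315)), Mul(-2717, Pow(Mul(-18, Mul(2, 6, Pow(8, -1))), -1))) = Add(Rational(4094, 2315), Mul(-2717, Pow(Mul(-18, Mul(2, 6, Rational(1, 8))), -1))) = Add(Rational(4094, 2315), Mul(-2717, Pow(Mul(-18, Rational(3, 2)), -1))) = Add(Rational(4094, 2315), Mul(-2717, Pow(-27, -1))) = Add(Rational(4094, 2315), Mul(-2717, Rational(-1, 27))) = Add(Rational(4094, 2315), Rational(2717, 27)) = Rational(6400393, 62505)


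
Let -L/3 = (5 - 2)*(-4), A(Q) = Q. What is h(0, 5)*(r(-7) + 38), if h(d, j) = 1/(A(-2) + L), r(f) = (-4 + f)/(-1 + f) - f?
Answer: 371/272 ≈ 1.3640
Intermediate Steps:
r(f) = -f + (-4 + f)/(-1 + f) (r(f) = (-4 + f)/(-1 + f) - f = -f + (-4 + f)/(-1 + f))
L = 36 (L = -3*(5 - 2)*(-4) = -9*(-4) = -3*(-12) = 36)
h(d, j) = 1/34 (h(d, j) = 1/(-2 + 36) = 1/34)
h(0, 5)*(r(-7) + 38) = ((-4 - 1*(-7)² + 2*(-7))/(-1 - 7) + 38)/34 = ((-4 - 1*49 - 14)/(-8) + 38)/34 = (-(-4 - 49 - 14)/8 + 38)/34 = (-⅛*(-67) + 38)/34 = (67/8 + 38)/34 = (1/34)*(371/8) = 371/272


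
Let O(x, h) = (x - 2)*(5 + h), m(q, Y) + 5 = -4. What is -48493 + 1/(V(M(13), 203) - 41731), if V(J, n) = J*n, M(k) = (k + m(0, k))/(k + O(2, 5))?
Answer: -26268221676/541691 ≈ -48493.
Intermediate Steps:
m(q, Y) = -9 (m(q, Y) = -5 - 4 = -9)
O(x, h) = (-2 + x)*(5 + h)
M(k) = (-9 + k)/k (M(k) = (k - 9)/(k + (-10 - 2*5 + 5*2 + 5*2)) = (-9 + k)/(k + (-10 - 10 + 10 + 10)) = (-9 + k)/(k + 0) = (-9 + k)/k)
-48493 + 1/(V(M(13), 203) - 41731) = -48493 + 1/(((-9 + 13)/13)*203 - 41731) = -48493 + 1/(((1/13)*4)*203 - 41731) = -48493 + 1/((4/13)*203 - 41731) = -48493 + 1/(812/13 - 41731) = -48493 + 1/(-541691/13) = -48493 - 13/541691 = -26268221676/541691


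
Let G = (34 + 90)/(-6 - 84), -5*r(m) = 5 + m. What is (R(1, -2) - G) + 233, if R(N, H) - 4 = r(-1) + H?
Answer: 10601/45 ≈ 235.58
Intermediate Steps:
r(m) = -1 - m/5 (r(m) = -(5 + m)/5 = -1 - m/5)
G = -62/45 (G = 124/(-90) = 124*(-1/90) = -62/45 ≈ -1.3778)
R(N, H) = 16/5 + H (R(N, H) = 4 + ((-1 - ⅕*(-1)) + H) = 4 + ((-1 + ⅕) + H) = 4 + (-⅘ + H) = 16/5 + H)
(R(1, -2) - G) + 233 = ((16/5 - 2) - 1*(-62/45)) + 233 = (6/5 + 62/45) + 233 = 116/45 + 233 = 10601/45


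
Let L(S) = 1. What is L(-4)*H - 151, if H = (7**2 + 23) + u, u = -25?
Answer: -104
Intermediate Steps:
H = 47 (H = (7**2 + 23) - 25 = (49 + 23) - 25 = 72 - 25 = 47)
L(-4)*H - 151 = 1*47 - 151 = 47 - 151 = -104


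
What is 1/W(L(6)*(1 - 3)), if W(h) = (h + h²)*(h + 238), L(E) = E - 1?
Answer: 1/20520 ≈ 4.8733e-5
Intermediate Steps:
L(E) = -1 + E
W(h) = (238 + h)*(h + h²) (W(h) = (h + h²)*(238 + h) = (238 + h)*(h + h²))
1/W(L(6)*(1 - 3)) = 1/(((-1 + 6)*(1 - 3))*(238 + ((-1 + 6)*(1 - 3))² + 239*((-1 + 6)*(1 - 3)))) = 1/((5*(-2))*(238 + (5*(-2))² + 239*(5*(-2)))) = 1/(-10*(238 + (-10)² + 239*(-10))) = 1/(-10*(238 + 100 - 2390)) = 1/(-10*(-2052)) = 1/20520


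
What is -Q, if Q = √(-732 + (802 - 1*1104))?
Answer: -I*√1034 ≈ -32.156*I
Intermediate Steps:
Q = I*√1034 (Q = √(-732 + (802 - 1104)) = √(-732 - 302) = √(-1034) = I*√1034 ≈ 32.156*I)
-Q = -I*√1034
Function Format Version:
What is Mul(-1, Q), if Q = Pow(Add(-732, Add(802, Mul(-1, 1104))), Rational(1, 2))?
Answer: Mul(-1, I, Pow(1034, Rational(1, 2))) ≈ Mul(-32.156, I)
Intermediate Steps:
Q = Mul(I, Pow(1034, Rational(1, 2))) (Q = Pow(Add(-732, Add(802, -1104)), Rational(1, 2)) = Pow(Add(-732, -302), Rational(1, 2)) = Pow(-1034, Rational(1, 2)) = Mul(I, Pow(1034, Rational(1, 2))) ≈ Mul(32.156, I))
Mul(-1, Q) = Mul(-1, Mul(I, Pow(1034, Rational(1, 2)))) = Mul(-1, I, Pow(1034, Rational(1, 2)))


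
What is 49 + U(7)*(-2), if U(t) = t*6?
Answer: -35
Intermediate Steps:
U(t) = 6*t
49 + U(7)*(-2) = 49 + (6*7)*(-2) = 49 + 42*(-2) = 49 - 84 = -35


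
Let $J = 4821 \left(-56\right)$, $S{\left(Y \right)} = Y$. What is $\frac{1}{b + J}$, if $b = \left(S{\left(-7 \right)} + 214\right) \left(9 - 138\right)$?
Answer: $- \frac{1}{296679} \approx -3.3706 \cdot 10^{-6}$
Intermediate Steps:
$b = -26703$ ($b = \left(-7 + 214\right) \left(9 - 138\right) = 207 \left(9 - 138\right) = 207 \left(-129\right) = -26703$)
$J = -269976$
$\frac{1}{b + J} = \frac{1}{-26703 - 269976} = \frac{1}{-296679} = - \frac{1}{296679}$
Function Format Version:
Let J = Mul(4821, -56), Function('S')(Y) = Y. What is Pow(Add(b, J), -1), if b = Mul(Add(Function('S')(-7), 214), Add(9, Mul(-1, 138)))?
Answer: Rational(-1, 296679) ≈ -3.3706e-6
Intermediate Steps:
b = -26703 (b = Mul(Add(-7, 214), Add(9, Mul(-1, 138))) = Mul(207, Add(9, -138)) = Mul(207, -129) = -26703)
J = -269976
Pow(Add(b, J), -1) = Pow(Add(-26703, -269976), -1) = Pow(-296679, -1) = Rational(-1, 296679)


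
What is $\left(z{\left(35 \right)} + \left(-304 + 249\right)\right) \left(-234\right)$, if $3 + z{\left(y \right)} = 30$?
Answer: $6552$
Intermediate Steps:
$z{\left(y \right)} = 27$ ($z{\left(y \right)} = -3 + 30 = 27$)
$\left(z{\left(35 \right)} + \left(-304 + 249\right)\right) \left(-234\right) = \left(27 + \left(-304 + 249\right)\right) \left(-234\right) = \left(27 - 55\right) \left(-234\right) = \left(-28\right) \left(-234\right) = 6552$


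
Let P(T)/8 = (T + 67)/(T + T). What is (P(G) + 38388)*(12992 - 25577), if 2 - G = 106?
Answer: -12561403125/26 ≈ -4.8313e+8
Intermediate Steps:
G = -104 (G = 2 - 1*106 = 2 - 106 = -104)
P(T) = 4*(67 + T)/T (P(T) = 8*((T + 67)/(T + T)) = 8*((67 + T)/((2*T))) = 8*((67 + T)*(1/(2*T))) = 8*((67 + T)/(2*T)) = 4*(67 + T)/T)
(P(G) + 38388)*(12992 - 25577) = ((4 + 268/(-104)) + 38388)*(12992 - 25577) = ((4 + 268*(-1/104)) + 38388)*(-12585) = ((4 - 67/26) + 38388)*(-12585) = (37/26 + 38388)*(-12585) = (998125/26)*(-12585) = -12561403125/26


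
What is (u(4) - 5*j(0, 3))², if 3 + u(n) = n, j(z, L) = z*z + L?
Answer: 196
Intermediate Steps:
j(z, L) = L + z² (j(z, L) = z² + L = L + z²)
u(n) = -3 + n
(u(4) - 5*j(0, 3))² = ((-3 + 4) - 5*(3 + 0²))² = (1 - 5*(3 + 0))² = (1 - 5*3)² = (1 - 15)² = (-14)² = 196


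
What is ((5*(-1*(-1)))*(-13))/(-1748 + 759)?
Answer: 65/989 ≈ 0.065723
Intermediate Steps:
((5*(-1*(-1)))*(-13))/(-1748 + 759) = ((5*1)*(-13))/(-989) = -5*(-13)/989 = -1/989*(-65) = 65/989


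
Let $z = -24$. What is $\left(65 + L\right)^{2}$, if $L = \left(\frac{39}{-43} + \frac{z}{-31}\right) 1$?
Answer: $\frac{7476715024}{1776889} \approx 4207.8$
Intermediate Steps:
$L = - \frac{177}{1333}$ ($L = \left(\frac{39}{-43} - \frac{24}{-31}\right) 1 = \left(39 \left(- \frac{1}{43}\right) - - \frac{24}{31}\right) 1 = \left(- \frac{39}{43} + \frac{24}{31}\right) 1 = \left(- \frac{177}{1333}\right) 1 = - \frac{177}{1333} \approx -0.13278$)
$\left(65 + L\right)^{2} = \left(65 - \frac{177}{1333}\right)^{2} = \left(\frac{86468}{1333}\right)^{2} = \frac{7476715024}{1776889}$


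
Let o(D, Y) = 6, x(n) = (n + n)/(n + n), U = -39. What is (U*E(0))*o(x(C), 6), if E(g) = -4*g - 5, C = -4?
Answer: 1170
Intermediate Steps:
x(n) = 1 (x(n) = (2*n)/((2*n)) = (2*n)*(1/(2*n)) = 1)
E(g) = -5 - 4*g
(U*E(0))*o(x(C), 6) = -39*(-5 - 4*0)*6 = -39*(-5 + 0)*6 = -39*(-5)*6 = 195*6 = 1170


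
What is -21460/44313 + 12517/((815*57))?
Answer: -49139831/228728935 ≈ -0.21484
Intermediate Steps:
-21460/44313 + 12517/((815*57)) = -21460*1/44313 + 12517/46455 = -21460/44313 + 12517*(1/46455) = -21460/44313 + 12517/46455 = -49139831/228728935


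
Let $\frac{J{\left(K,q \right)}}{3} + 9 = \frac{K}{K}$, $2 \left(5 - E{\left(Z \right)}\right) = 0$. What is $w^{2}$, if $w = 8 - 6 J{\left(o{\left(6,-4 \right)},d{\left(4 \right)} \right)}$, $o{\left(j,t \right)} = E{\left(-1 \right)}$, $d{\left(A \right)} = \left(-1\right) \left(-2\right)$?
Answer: $23104$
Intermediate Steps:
$E{\left(Z \right)} = 5$ ($E{\left(Z \right)} = 5 - 0 = 5 + 0 = 5$)
$d{\left(A \right)} = 2$
$o{\left(j,t \right)} = 5$
$J{\left(K,q \right)} = -24$ ($J{\left(K,q \right)} = -27 + 3 \frac{K}{K} = -27 + 3 \cdot 1 = -27 + 3 = -24$)
$w = 152$ ($w = 8 - -144 = 8 + 144 = 152$)
$w^{2} = 152^{2} = 23104$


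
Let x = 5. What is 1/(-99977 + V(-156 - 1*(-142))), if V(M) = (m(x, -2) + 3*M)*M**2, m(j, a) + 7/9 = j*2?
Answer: -9/957613 ≈ -9.3984e-6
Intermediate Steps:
m(j, a) = -7/9 + 2*j (m(j, a) = -7/9 + j*2 = -7/9 + 2*j)
V(M) = M**2*(83/9 + 3*M) (V(M) = ((-7/9 + 2*5) + 3*M)*M**2 = ((-7/9 + 10) + 3*M)*M**2 = (83/9 + 3*M)*M**2 = M**2*(83/9 + 3*M))
1/(-99977 + V(-156 - 1*(-142))) = 1/(-99977 + (-156 - 1*(-142))**2*(83 + 27*(-156 - 1*(-142)))/9) = 1/(-99977 + (-156 + 142)**2*(83 + 27*(-156 + 142))/9) = 1/(-99977 + (1/9)*(-14)**2*(83 + 27*(-14))) = 1/(-99977 + (1/9)*196*(83 - 378)) = 1/(-99977 + (1/9)*196*(-295)) = 1/(-99977 - 57820/9) = 1/(-957613/9) = -9/957613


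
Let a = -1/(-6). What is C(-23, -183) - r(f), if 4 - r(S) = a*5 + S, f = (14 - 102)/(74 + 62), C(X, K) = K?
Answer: -19055/102 ≈ -186.81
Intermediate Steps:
a = ⅙ (a = -1*(-⅙) = ⅙ ≈ 0.16667)
f = -11/17 (f = -88/136 = -88*1/136 = -11/17 ≈ -0.64706)
r(S) = 19/6 - S (r(S) = 4 - ((⅙)*5 + S) = 4 - (⅚ + S) = 4 + (-⅚ - S) = 19/6 - S)
C(-23, -183) - r(f) = -183 - (19/6 - 1*(-11/17)) = -183 - (19/6 + 11/17) = -183 - 1*389/102 = -183 - 389/102 = -19055/102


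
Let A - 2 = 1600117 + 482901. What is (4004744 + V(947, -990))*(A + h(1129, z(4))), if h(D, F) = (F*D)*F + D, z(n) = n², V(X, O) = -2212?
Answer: 9498700874036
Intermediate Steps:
h(D, F) = D + D*F² (h(D, F) = (D*F)*F + D = D*F² + D = D + D*F²)
A = 2083020 (A = 2 + (1600117 + 482901) = 2 + 2083018 = 2083020)
(4004744 + V(947, -990))*(A + h(1129, z(4))) = (4004744 - 2212)*(2083020 + 1129*(1 + (4²)²)) = 4002532*(2083020 + 1129*(1 + 16²)) = 4002532*(2083020 + 1129*(1 + 256)) = 4002532*(2083020 + 1129*257) = 4002532*(2083020 + 290153) = 4002532*2373173 = 9498700874036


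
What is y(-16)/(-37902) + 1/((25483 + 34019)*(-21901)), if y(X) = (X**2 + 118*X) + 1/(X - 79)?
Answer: 16836848957891/391020921914865 ≈ 0.043059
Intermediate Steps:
y(X) = X**2 + 1/(-79 + X) + 118*X (y(X) = (X**2 + 118*X) + 1/(-79 + X) = X**2 + 1/(-79 + X) + 118*X)
y(-16)/(-37902) + 1/((25483 + 34019)*(-21901)) = ((1 + (-16)**3 - 9322*(-16) + 39*(-16)**2)/(-79 - 16))/(-37902) + 1/((25483 + 34019)*(-21901)) = ((1 - 4096 + 149152 + 39*256)/(-95))*(-1/37902) - 1/21901/59502 = -(1 - 4096 + 149152 + 9984)/95*(-1/37902) + (1/59502)*(-1/21901) = -1/95*155041*(-1/37902) - 1/1303153302 = -155041/95*(-1/37902) - 1/1303153302 = 155041/3600690 - 1/1303153302 = 16836848957891/391020921914865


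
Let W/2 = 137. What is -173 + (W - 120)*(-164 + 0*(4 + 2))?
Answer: -25429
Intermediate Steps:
W = 274 (W = 2*137 = 274)
-173 + (W - 120)*(-164 + 0*(4 + 2)) = -173 + (274 - 120)*(-164 + 0*(4 + 2)) = -173 + 154*(-164 + 0*6) = -173 + 154*(-164 + 0) = -173 + 154*(-164) = -173 - 25256 = -25429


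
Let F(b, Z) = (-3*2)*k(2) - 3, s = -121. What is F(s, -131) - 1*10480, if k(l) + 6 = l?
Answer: -10459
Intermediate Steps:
k(l) = -6 + l
F(b, Z) = 21 (F(b, Z) = (-3*2)*(-6 + 2) - 3 = -6*(-4) - 3 = 24 - 3 = 21)
F(s, -131) - 1*10480 = 21 - 1*10480 = 21 - 10480 = -10459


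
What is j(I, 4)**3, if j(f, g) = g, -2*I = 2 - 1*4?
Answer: 64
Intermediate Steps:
I = 1 (I = -(2 - 1*4)/2 = -(2 - 4)/2 = -1/2*(-2) = 1)
j(I, 4)**3 = 4**3 = 64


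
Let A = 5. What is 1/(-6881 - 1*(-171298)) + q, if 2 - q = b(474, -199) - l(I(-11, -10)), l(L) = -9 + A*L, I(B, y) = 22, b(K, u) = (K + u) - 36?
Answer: -22360711/164417 ≈ -136.00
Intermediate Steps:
b(K, u) = -36 + K + u
l(L) = -9 + 5*L
q = -136 (q = 2 - ((-36 + 474 - 199) - (-9 + 5*22)) = 2 - (239 - (-9 + 110)) = 2 - (239 - 1*101) = 2 - (239 - 101) = 2 - 1*138 = 2 - 138 = -136)
1/(-6881 - 1*(-171298)) + q = 1/(-6881 - 1*(-171298)) - 136 = 1/(-6881 + 171298) - 136 = 1/164417 - 136 = -22360711/164417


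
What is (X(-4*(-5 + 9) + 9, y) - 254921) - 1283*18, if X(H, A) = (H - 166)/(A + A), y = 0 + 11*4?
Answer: -24465493/88 ≈ -2.7802e+5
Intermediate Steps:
y = 44 (y = 0 + 44 = 44)
X(H, A) = (-166 + H)/(2*A) (X(H, A) = (-166 + H)/((2*A)) = (-166 + H)*(1/(2*A)) = (-166 + H)/(2*A))
(X(-4*(-5 + 9) + 9, y) - 254921) - 1283*18 = ((1/2)*(-166 + (-4*(-5 + 9) + 9))/44 - 254921) - 1283*18 = ((1/2)*(1/44)*(-166 + (-4*4 + 9)) - 254921) - 23094 = ((1/2)*(1/44)*(-166 + (-16 + 9)) - 254921) - 23094 = ((1/2)*(1/44)*(-166 - 7) - 254921) - 23094 = ((1/2)*(1/44)*(-173) - 254921) - 23094 = (-173/88 - 254921) - 23094 = -22433221/88 - 23094 = -24465493/88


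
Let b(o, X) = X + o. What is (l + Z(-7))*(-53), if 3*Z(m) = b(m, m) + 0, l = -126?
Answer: 20776/3 ≈ 6925.3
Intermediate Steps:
Z(m) = 2*m/3 (Z(m) = ((m + m) + 0)/3 = (2*m + 0)/3 = (2*m)/3 = 2*m/3)
(l + Z(-7))*(-53) = (-126 + (2/3)*(-7))*(-53) = (-126 - 14/3)*(-53) = -392/3*(-53) = 20776/3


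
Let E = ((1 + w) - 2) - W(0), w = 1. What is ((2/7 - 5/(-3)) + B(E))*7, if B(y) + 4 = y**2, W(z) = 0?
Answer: -43/3 ≈ -14.333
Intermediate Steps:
E = 0 (E = ((1 + 1) - 2) - 1*0 = (2 - 2) + 0 = 0 + 0 = 0)
B(y) = -4 + y**2
((2/7 - 5/(-3)) + B(E))*7 = ((2/7 - 5/(-3)) + (-4 + 0**2))*7 = ((2*(1/7) - 5*(-1/3)) + (-4 + 0))*7 = ((2/7 + 5/3) - 4)*7 = (41/21 - 4)*7 = -43/21*7 = -43/3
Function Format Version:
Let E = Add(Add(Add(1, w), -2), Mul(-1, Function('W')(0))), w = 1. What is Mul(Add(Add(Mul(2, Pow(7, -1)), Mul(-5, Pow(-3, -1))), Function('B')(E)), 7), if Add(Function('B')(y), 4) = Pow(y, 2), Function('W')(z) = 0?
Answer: Rational(-43, 3) ≈ -14.333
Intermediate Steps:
E = 0 (E = Add(Add(Add(1, 1), -2), Mul(-1, 0)) = Add(Add(2, -2), 0) = Add(0, 0) = 0)
Function('B')(y) = Add(-4, Pow(y, 2))
Mul(Add(Add(Mul(2, Pow(7, -1)), Mul(-5, Pow(-3, -1))), Function('B')(E)), 7) = Mul(Add(Add(Mul(2, Pow(7, -1)), Mul(-5, Pow(-3, -1))), Add(-4, Pow(0, 2))), 7) = Mul(Add(Add(Mul(2, Rational(1, 7)), Mul(-5, Rational(-1, 3))), Add(-4, 0)), 7) = Mul(Add(Add(Rational(2, 7), Rational(5, 3)), -4), 7) = Mul(Add(Rational(41, 21), -4), 7) = Mul(Rational(-43, 21), 7) = Rational(-43, 3)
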